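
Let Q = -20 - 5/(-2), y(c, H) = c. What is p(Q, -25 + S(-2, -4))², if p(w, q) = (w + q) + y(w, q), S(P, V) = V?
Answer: 4096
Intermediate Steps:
Q = -35/2 (Q = -20 - 5*(-½) = -20 + 5/2 = -35/2 ≈ -17.500)
p(w, q) = q + 2*w (p(w, q) = (w + q) + w = (q + w) + w = q + 2*w)
p(Q, -25 + S(-2, -4))² = ((-25 - 4) + 2*(-35/2))² = (-29 - 35)² = (-64)² = 4096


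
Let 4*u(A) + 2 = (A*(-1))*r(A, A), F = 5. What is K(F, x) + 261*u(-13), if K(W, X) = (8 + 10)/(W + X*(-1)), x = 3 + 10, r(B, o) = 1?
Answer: 1431/2 ≈ 715.50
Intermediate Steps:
x = 13
u(A) = -½ - A/4 (u(A) = -½ + ((A*(-1))*1)/4 = -½ + (-A*1)/4 = -½ + (-A)/4 = -½ - A/4)
K(W, X) = 18/(W - X)
K(F, x) + 261*u(-13) = 18/(5 - 1*13) + 261*(-½ - ¼*(-13)) = 18/(5 - 13) + 261*(-½ + 13/4) = 18/(-8) + 261*(11/4) = 18*(-⅛) + 2871/4 = -9/4 + 2871/4 = 1431/2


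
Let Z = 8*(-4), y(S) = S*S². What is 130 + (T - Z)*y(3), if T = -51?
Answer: -383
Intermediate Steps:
y(S) = S³
Z = -32
130 + (T - Z)*y(3) = 130 + (-51 - 1*(-32))*3³ = 130 + (-51 + 32)*27 = 130 - 19*27 = 130 - 513 = -383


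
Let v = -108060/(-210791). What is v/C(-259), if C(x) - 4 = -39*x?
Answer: 21612/426008611 ≈ 5.0731e-5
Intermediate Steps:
C(x) = 4 - 39*x
v = 108060/210791 (v = -108060*(-1/210791) = 108060/210791 ≈ 0.51264)
v/C(-259) = 108060/(210791*(4 - 39*(-259))) = 108060/(210791*(4 + 10101)) = (108060/210791)/10105 = (108060/210791)*(1/10105) = 21612/426008611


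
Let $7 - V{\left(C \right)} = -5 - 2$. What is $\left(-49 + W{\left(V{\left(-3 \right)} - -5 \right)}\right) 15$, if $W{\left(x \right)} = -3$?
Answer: $-780$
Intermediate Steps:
$V{\left(C \right)} = 14$ ($V{\left(C \right)} = 7 - \left(-5 - 2\right) = 7 - -7 = 7 + 7 = 14$)
$\left(-49 + W{\left(V{\left(-3 \right)} - -5 \right)}\right) 15 = \left(-49 - 3\right) 15 = \left(-52\right) 15 = -780$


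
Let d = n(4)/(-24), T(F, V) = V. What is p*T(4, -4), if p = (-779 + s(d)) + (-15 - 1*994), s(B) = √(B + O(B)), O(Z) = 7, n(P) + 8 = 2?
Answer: 7152 - 2*√29 ≈ 7141.2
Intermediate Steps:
n(P) = -6 (n(P) = -8 + 2 = -6)
d = ¼ (d = -6/(-24) = -6*(-1/24) = ¼ ≈ 0.25000)
s(B) = √(7 + B) (s(B) = √(B + 7) = √(7 + B))
p = -1788 + √29/2 (p = (-779 + √(7 + ¼)) + (-15 - 1*994) = (-779 + √(29/4)) + (-15 - 994) = (-779 + √29/2) - 1009 = -1788 + √29/2 ≈ -1785.3)
p*T(4, -4) = (-1788 + √29/2)*(-4) = 7152 - 2*√29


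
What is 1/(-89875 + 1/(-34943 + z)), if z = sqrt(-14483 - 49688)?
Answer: -109744333157443/9863271945665691751 + I*sqrt(64171)/9863271945665691751 ≈ -1.1127e-5 + 2.5683e-17*I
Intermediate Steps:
z = I*sqrt(64171) (z = sqrt(-64171) = I*sqrt(64171) ≈ 253.32*I)
1/(-89875 + 1/(-34943 + z)) = 1/(-89875 + 1/(-34943 + I*sqrt(64171)))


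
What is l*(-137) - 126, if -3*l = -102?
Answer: -4784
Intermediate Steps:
l = 34 (l = -⅓*(-102) = 34)
l*(-137) - 126 = 34*(-137) - 126 = -4658 - 126 = -4784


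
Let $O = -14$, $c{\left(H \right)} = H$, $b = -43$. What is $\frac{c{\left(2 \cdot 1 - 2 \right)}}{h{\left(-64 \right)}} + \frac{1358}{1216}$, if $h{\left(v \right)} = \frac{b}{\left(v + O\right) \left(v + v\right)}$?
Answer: $\frac{679}{608} \approx 1.1168$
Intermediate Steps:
$h{\left(v \right)} = - \frac{43}{2 v \left(-14 + v\right)}$ ($h{\left(v \right)} = - \frac{43}{\left(v - 14\right) \left(v + v\right)} = - \frac{43}{\left(-14 + v\right) 2 v} = - \frac{43}{2 v \left(-14 + v\right)}$)
$\frac{c{\left(2 \cdot 1 - 2 \right)}}{h{\left(-64 \right)}} + \frac{1358}{1216} = \frac{2 \cdot 1 - 2}{\left(- \frac{43}{2}\right) \frac{1}{-64} \frac{1}{-14 - 64}} + \frac{1358}{1216} = \frac{2 - 2}{\left(- \frac{43}{2}\right) \left(- \frac{1}{64}\right) \frac{1}{-78}} + 1358 \cdot \frac{1}{1216} = \frac{0}{\left(- \frac{43}{2}\right) \left(- \frac{1}{64}\right) \left(- \frac{1}{78}\right)} + \frac{679}{608} = \frac{0}{- \frac{43}{9984}} + \frac{679}{608} = 0 \left(- \frac{9984}{43}\right) + \frac{679}{608} = 0 + \frac{679}{608} = \frac{679}{608}$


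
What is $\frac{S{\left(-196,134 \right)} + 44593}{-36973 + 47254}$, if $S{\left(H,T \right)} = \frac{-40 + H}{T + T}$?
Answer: $\frac{2987672}{688827} \approx 4.3373$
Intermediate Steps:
$S{\left(H,T \right)} = \frac{-40 + H}{2 T}$
$\frac{S{\left(-196,134 \right)} + 44593}{-36973 + 47254} = \frac{\frac{-40 - 196}{2 \cdot 134} + 44593}{-36973 + 47254} = \frac{\frac{1}{2} \cdot \frac{1}{134} \left(-236\right) + 44593}{10281} = \left(- \frac{59}{67} + 44593\right) \frac{1}{10281} = \frac{2987672}{67} \cdot \frac{1}{10281} = \frac{2987672}{688827}$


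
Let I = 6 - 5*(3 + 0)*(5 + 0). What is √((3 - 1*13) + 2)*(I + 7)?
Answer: -124*I*√2 ≈ -175.36*I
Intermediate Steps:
I = -69 (I = 6 - 15*5 = 6 - 5*15 = 6 - 75 = -69)
√((3 - 1*13) + 2)*(I + 7) = √((3 - 1*13) + 2)*(-69 + 7) = √((3 - 13) + 2)*(-62) = √(-10 + 2)*(-62) = √(-8)*(-62) = (2*I*√2)*(-62) = -124*I*√2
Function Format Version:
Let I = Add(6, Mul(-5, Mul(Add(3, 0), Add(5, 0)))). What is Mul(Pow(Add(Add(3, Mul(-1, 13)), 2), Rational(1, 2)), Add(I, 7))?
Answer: Mul(-124, I, Pow(2, Rational(1, 2))) ≈ Mul(-175.36, I)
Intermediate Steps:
I = -69 (I = Add(6, Mul(-5, Mul(3, 5))) = Add(6, Mul(-5, 15)) = Add(6, -75) = -69)
Mul(Pow(Add(Add(3, Mul(-1, 13)), 2), Rational(1, 2)), Add(I, 7)) = Mul(Pow(Add(Add(3, Mul(-1, 13)), 2), Rational(1, 2)), Add(-69, 7)) = Mul(Pow(Add(Add(3, -13), 2), Rational(1, 2)), -62) = Mul(Pow(Add(-10, 2), Rational(1, 2)), -62) = Mul(Pow(-8, Rational(1, 2)), -62) = Mul(Mul(2, I, Pow(2, Rational(1, 2))), -62) = Mul(-124, I, Pow(2, Rational(1, 2)))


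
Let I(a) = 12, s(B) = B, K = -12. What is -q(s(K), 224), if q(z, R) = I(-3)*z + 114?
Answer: 30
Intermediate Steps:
q(z, R) = 114 + 12*z (q(z, R) = 12*z + 114 = 114 + 12*z)
-q(s(K), 224) = -(114 + 12*(-12)) = -(114 - 144) = -1*(-30) = 30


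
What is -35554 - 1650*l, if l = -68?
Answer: 76646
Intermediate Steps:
-35554 - 1650*l = -35554 - 1650*(-68) = -35554 - 1*(-112200) = -35554 + 112200 = 76646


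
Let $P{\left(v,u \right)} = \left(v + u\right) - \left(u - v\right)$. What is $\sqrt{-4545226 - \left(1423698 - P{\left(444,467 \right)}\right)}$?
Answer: $2 i \sqrt{1492009} \approx 2443.0 i$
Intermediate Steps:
$P{\left(v,u \right)} = 2 v$ ($P{\left(v,u \right)} = \left(u + v\right) - \left(u - v\right) = 2 v$)
$\sqrt{-4545226 - \left(1423698 - P{\left(444,467 \right)}\right)} = \sqrt{-4545226 - \left(1423698 - 2 \cdot 444\right)} = \sqrt{-4545226 - \left(1423698 - 888\right)} = \sqrt{-4545226 - 1422810} = \sqrt{-5968036} = 2 i \sqrt{1492009}$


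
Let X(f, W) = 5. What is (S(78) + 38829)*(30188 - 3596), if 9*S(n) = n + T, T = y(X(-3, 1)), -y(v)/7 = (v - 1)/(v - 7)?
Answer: 3098437792/3 ≈ 1.0328e+9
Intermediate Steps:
y(v) = -7*(-1 + v)/(-7 + v) (y(v) = -7*(v - 1)/(v - 7) = -7*(-1 + v)/(-7 + v))
T = 14 (T = 7*(1 - 1*5)/(-7 + 5) = 7*(1 - 5)/(-2) = 7*(-½)*(-4) = 14)
S(n) = 14/9 + n/9 (S(n) = (n + 14)/9 = (14 + n)/9 = 14/9 + n/9)
(S(78) + 38829)*(30188 - 3596) = ((14/9 + (⅑)*78) + 38829)*(30188 - 3596) = ((14/9 + 26/3) + 38829)*26592 = (92/9 + 38829)*26592 = (349553/9)*26592 = 3098437792/3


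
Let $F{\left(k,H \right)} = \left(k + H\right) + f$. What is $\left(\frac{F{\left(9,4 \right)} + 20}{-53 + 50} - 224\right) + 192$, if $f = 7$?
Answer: $- \frac{136}{3} \approx -45.333$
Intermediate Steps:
$F{\left(k,H \right)} = 7 + H + k$ ($F{\left(k,H \right)} = \left(k + H\right) + 7 = \left(H + k\right) + 7 = 7 + H + k$)
$\left(\frac{F{\left(9,4 \right)} + 20}{-53 + 50} - 224\right) + 192 = \left(\frac{\left(7 + 4 + 9\right) + 20}{-53 + 50} - 224\right) + 192 = \left(\frac{20 + 20}{-3} - 224\right) + 192 = \left(40 \left(- \frac{1}{3}\right) - 224\right) + 192 = \left(- \frac{40}{3} - 224\right) + 192 = - \frac{712}{3} + 192 = - \frac{136}{3}$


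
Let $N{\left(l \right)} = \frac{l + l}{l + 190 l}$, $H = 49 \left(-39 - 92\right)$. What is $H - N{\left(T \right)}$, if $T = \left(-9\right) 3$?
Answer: $- \frac{1226031}{191} \approx -6419.0$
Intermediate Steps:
$T = -27$
$H = -6419$ ($H = 49 \left(-131\right) = -6419$)
$N{\left(l \right)} = \frac{2}{191}$ ($N{\left(l \right)} = \frac{2 l}{191 l} = 2 l \frac{1}{191 l} = \frac{2}{191}$)
$H - N{\left(T \right)} = -6419 - \frac{2}{191} = - \frac{1226031}{191}$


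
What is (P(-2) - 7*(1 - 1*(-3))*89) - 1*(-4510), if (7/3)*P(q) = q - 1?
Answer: 14117/7 ≈ 2016.7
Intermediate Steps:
P(q) = -3/7 + 3*q/7 (P(q) = 3*(q - 1)/7 = 3*(-1 + q)/7 = -3/7 + 3*q/7)
(P(-2) - 7*(1 - 1*(-3))*89) - 1*(-4510) = ((-3/7 + (3/7)*(-2)) - 7*(1 - 1*(-3))*89) - 1*(-4510) = ((-3/7 - 6/7) - 7*(1 + 3)*89) + 4510 = (-9/7 - 7*4*89) + 4510 = (-9/7 - 28*89) + 4510 = (-9/7 - 2492) + 4510 = -17453/7 + 4510 = 14117/7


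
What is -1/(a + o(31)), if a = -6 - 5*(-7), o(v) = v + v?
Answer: -1/91 ≈ -0.010989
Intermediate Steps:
o(v) = 2*v
a = 29 (a = -6 + 35 = 29)
-1/(a + o(31)) = -1/(29 + 2*31) = -1/(29 + 62) = -1/91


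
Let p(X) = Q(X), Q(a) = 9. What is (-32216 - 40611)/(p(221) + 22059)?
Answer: -72827/22068 ≈ -3.3001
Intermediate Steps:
p(X) = 9
(-32216 - 40611)/(p(221) + 22059) = (-32216 - 40611)/(9 + 22059) = -72827/22068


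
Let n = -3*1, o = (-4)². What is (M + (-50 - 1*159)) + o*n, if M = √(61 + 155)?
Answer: -257 + 6*√6 ≈ -242.30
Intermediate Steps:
o = 16
n = -3
M = 6*√6 (M = √216 = 6*√6 ≈ 14.697)
(M + (-50 - 1*159)) + o*n = (6*√6 + (-50 - 1*159)) + 16*(-3) = (6*√6 + (-50 - 159)) - 48 = (6*√6 - 209) - 48 = (-209 + 6*√6) - 48 = -257 + 6*√6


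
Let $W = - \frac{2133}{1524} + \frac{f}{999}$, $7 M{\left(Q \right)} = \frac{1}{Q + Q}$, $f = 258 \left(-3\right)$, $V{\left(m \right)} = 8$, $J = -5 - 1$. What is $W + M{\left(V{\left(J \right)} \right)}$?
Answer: $- \frac{3418955}{1578864} \approx -2.1655$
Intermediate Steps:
$J = -6$
$f = -774$
$M{\left(Q \right)} = \frac{1}{14 Q}$ ($M{\left(Q \right)} = \frac{1}{7 \left(Q + Q\right)} = \frac{1}{7 \cdot 2 Q} = \frac{\frac{1}{2} \frac{1}{Q}}{7} = \frac{1}{14 Q}$)
$W = - \frac{122609}{56388}$ ($W = - \frac{2133}{1524} - \frac{774}{999} = \left(-2133\right) \frac{1}{1524} - \frac{86}{111} = - \frac{711}{508} - \frac{86}{111} = - \frac{122609}{56388} \approx -2.1744$)
$W + M{\left(V{\left(J \right)} \right)} = - \frac{122609}{56388} + \frac{1}{14 \cdot 8} = - \frac{122609}{56388} + \frac{1}{14} \cdot \frac{1}{8} = - \frac{122609}{56388} + \frac{1}{112} = - \frac{3418955}{1578864}$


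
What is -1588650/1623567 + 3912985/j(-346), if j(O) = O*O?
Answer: 2054268831365/64788982324 ≈ 31.707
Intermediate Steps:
j(O) = O²
-1588650/1623567 + 3912985/j(-346) = -1588650/1623567 + 3912985/((-346)²) = -1588650*1/1623567 + 3912985/119716 = -529550/541189 + 3912985*(1/119716) = -529550/541189 + 3912985/119716 = 2054268831365/64788982324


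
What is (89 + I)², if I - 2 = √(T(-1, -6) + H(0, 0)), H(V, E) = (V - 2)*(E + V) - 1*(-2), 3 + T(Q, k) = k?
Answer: (91 + I*√7)² ≈ 8274.0 + 481.53*I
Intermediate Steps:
T(Q, k) = -3 + k
H(V, E) = 2 + (-2 + V)*(E + V) (H(V, E) = (-2 + V)*(E + V) + 2 = 2 + (-2 + V)*(E + V))
I = 2 + I*√7 (I = 2 + √((-3 - 6) + (2 + 0² - 2*0 - 2*0 + 0*0)) = 2 + √(-9 + (2 + 0 + 0 + 0 + 0)) = 2 + √(-9 + 2) = 2 + √(-7) = 2 + I*√7 ≈ 2.0 + 2.6458*I)
(89 + I)² = (89 + (2 + I*√7))² = (91 + I*√7)²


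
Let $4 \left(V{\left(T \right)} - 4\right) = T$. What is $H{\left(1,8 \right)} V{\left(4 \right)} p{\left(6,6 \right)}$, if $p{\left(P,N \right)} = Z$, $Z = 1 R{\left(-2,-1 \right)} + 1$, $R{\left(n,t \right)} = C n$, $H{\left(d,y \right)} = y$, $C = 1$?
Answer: $-40$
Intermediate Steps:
$V{\left(T \right)} = 4 + \frac{T}{4}$
$R{\left(n,t \right)} = n$ ($R{\left(n,t \right)} = 1 n = n$)
$Z = -1$ ($Z = 1 \left(-2\right) + 1 = -2 + 1 = -1$)
$p{\left(P,N \right)} = -1$
$H{\left(1,8 \right)} V{\left(4 \right)} p{\left(6,6 \right)} = 8 \left(4 + \frac{1}{4} \cdot 4\right) \left(-1\right) = 8 \left(4 + 1\right) \left(-1\right) = 8 \cdot 5 \left(-1\right) = 40 \left(-1\right) = -40$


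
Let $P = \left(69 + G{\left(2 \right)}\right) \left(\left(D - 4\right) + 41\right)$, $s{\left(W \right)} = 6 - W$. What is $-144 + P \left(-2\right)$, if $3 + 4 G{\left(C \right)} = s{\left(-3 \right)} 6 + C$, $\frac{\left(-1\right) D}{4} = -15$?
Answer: $- \frac{32201}{2} \approx -16101.0$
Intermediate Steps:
$D = 60$ ($D = \left(-4\right) \left(-15\right) = 60$)
$G{\left(C \right)} = \frac{51}{4} + \frac{C}{4}$ ($G{\left(C \right)} = - \frac{3}{4} + \frac{\left(6 - -3\right) 6 + C}{4} = - \frac{3}{4} + \frac{\left(6 + 3\right) 6 + C}{4} = - \frac{3}{4} + \frac{9 \cdot 6 + C}{4} = - \frac{3}{4} + \frac{54 + C}{4} = - \frac{3}{4} + \left(\frac{27}{2} + \frac{C}{4}\right) = \frac{51}{4} + \frac{C}{4}$)
$P = \frac{31913}{4}$ ($P = \left(69 + \left(\frac{51}{4} + \frac{1}{4} \cdot 2\right)\right) \left(\left(60 - 4\right) + 41\right) = \left(69 + \left(\frac{51}{4} + \frac{1}{2}\right)\right) \left(\left(60 - 4\right) + 41\right) = \left(69 + \frac{53}{4}\right) \left(56 + 41\right) = \frac{329}{4} \cdot 97 = \frac{31913}{4} \approx 7978.3$)
$-144 + P \left(-2\right) = -144 + \frac{31913}{4} \left(-2\right) = -144 - \frac{31913}{2} = - \frac{32201}{2}$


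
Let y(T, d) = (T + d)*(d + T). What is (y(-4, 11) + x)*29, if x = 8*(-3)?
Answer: 725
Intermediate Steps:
x = -24
y(T, d) = (T + d)² (y(T, d) = (T + d)*(T + d) = (T + d)²)
(y(-4, 11) + x)*29 = ((-4 + 11)² - 24)*29 = (7² - 24)*29 = (49 - 24)*29 = 25*29 = 725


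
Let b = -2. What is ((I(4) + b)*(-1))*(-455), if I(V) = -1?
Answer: -1365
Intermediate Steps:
((I(4) + b)*(-1))*(-455) = ((-1 - 2)*(-1))*(-455) = -3*(-1)*(-455) = 3*(-455) = -1365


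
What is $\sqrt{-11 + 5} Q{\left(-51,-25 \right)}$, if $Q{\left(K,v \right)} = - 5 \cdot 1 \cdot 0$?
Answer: $0$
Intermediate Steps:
$Q{\left(K,v \right)} = 0$ ($Q{\left(K,v \right)} = \left(-5\right) 0 = 0$)
$\sqrt{-11 + 5} Q{\left(-51,-25 \right)} = \sqrt{-11 + 5} \cdot 0 = \sqrt{-6} \cdot 0 = i \sqrt{6} \cdot 0 = 0$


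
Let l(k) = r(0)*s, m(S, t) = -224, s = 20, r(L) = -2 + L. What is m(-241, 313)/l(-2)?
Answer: 28/5 ≈ 5.6000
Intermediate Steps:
l(k) = -40 (l(k) = (-2 + 0)*20 = -2*20 = -40)
m(-241, 313)/l(-2) = -224/(-40) = -224*(-1/40) = 28/5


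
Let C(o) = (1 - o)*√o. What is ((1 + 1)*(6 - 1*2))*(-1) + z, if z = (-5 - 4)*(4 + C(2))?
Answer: -44 + 9*√2 ≈ -31.272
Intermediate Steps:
C(o) = √o*(1 - o)
z = -36 + 9*√2 (z = (-5 - 4)*(4 + √2*(1 - 1*2)) = -9*(4 + √2*(1 - 2)) = -9*(4 + √2*(-1)) = -9*(4 - √2) = -36 + 9*√2 ≈ -23.272)
((1 + 1)*(6 - 1*2))*(-1) + z = ((1 + 1)*(6 - 1*2))*(-1) + (-36 + 9*√2) = (2*(6 - 2))*(-1) + (-36 + 9*√2) = (2*4)*(-1) + (-36 + 9*√2) = 8*(-1) + (-36 + 9*√2) = -8 + (-36 + 9*√2) = -44 + 9*√2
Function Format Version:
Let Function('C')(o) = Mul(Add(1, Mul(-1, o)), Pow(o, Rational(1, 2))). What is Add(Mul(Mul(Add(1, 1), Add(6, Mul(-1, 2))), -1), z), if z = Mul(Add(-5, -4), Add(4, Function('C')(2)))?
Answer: Add(-44, Mul(9, Pow(2, Rational(1, 2)))) ≈ -31.272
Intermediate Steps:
Function('C')(o) = Mul(Pow(o, Rational(1, 2)), Add(1, Mul(-1, o)))
z = Add(-36, Mul(9, Pow(2, Rational(1, 2)))) (z = Mul(Add(-5, -4), Add(4, Mul(Pow(2, Rational(1, 2)), Add(1, Mul(-1, 2))))) = Mul(-9, Add(4, Mul(Pow(2, Rational(1, 2)), Add(1, -2)))) = Mul(-9, Add(4, Mul(Pow(2, Rational(1, 2)), -1))) = Mul(-9, Add(4, Mul(-1, Pow(2, Rational(1, 2))))) = Add(-36, Mul(9, Pow(2, Rational(1, 2)))) ≈ -23.272)
Add(Mul(Mul(Add(1, 1), Add(6, Mul(-1, 2))), -1), z) = Add(Mul(Mul(Add(1, 1), Add(6, Mul(-1, 2))), -1), Add(-36, Mul(9, Pow(2, Rational(1, 2))))) = Add(Mul(Mul(2, Add(6, -2)), -1), Add(-36, Mul(9, Pow(2, Rational(1, 2))))) = Add(Mul(Mul(2, 4), -1), Add(-36, Mul(9, Pow(2, Rational(1, 2))))) = Add(Mul(8, -1), Add(-36, Mul(9, Pow(2, Rational(1, 2))))) = Add(-8, Add(-36, Mul(9, Pow(2, Rational(1, 2))))) = Add(-44, Mul(9, Pow(2, Rational(1, 2))))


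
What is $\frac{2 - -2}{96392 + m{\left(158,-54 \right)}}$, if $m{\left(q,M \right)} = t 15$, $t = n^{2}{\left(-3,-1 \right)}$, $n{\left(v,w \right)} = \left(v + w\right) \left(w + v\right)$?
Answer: $\frac{1}{25058} \approx 3.9907 \cdot 10^{-5}$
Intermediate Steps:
$n{\left(v,w \right)} = \left(v + w\right)^{2}$ ($n{\left(v,w \right)} = \left(v + w\right) \left(v + w\right) = \left(v + w\right)^{2}$)
$t = 256$ ($t = \left(\left(-3 - 1\right)^{2}\right)^{2} = \left(\left(-4\right)^{2}\right)^{2} = 16^{2} = 256$)
$m{\left(q,M \right)} = 3840$ ($m{\left(q,M \right)} = 256 \cdot 15 = 3840$)
$\frac{2 - -2}{96392 + m{\left(158,-54 \right)}} = \frac{2 - -2}{96392 + 3840} = \frac{2 + 2}{100232} = 4 \cdot \frac{1}{100232} = \frac{1}{25058}$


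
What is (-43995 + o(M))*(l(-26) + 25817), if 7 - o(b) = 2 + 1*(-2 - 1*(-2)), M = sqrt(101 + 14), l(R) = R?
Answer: -1134546090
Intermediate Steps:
M = sqrt(115) ≈ 10.724
o(b) = 5 (o(b) = 7 - (2 + 1*(-2 - 1*(-2))) = 7 - (2 + 1*(-2 + 2)) = 7 - (2 + 1*0) = 7 - (2 + 0) = 7 - 1*2 = 7 - 2 = 5)
(-43995 + o(M))*(l(-26) + 25817) = (-43995 + 5)*(-26 + 25817) = -43990*25791 = -1134546090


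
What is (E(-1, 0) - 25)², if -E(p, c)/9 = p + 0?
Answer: 256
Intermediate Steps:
E(p, c) = -9*p (E(p, c) = -9*(p + 0) = -9*p)
(E(-1, 0) - 25)² = (-9*(-1) - 25)² = (9 - 25)² = (-16)² = 256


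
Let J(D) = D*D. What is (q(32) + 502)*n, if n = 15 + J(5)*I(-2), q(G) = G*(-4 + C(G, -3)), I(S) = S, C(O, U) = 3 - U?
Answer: -19810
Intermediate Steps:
J(D) = D**2
q(G) = 2*G (q(G) = G*(-4 + (3 - 1*(-3))) = G*(-4 + (3 + 3)) = G*(-4 + 6) = G*2 = 2*G)
n = -35 (n = 15 + 5**2*(-2) = 15 + 25*(-2) = 15 - 50 = -35)
(q(32) + 502)*n = (2*32 + 502)*(-35) = (64 + 502)*(-35) = 566*(-35) = -19810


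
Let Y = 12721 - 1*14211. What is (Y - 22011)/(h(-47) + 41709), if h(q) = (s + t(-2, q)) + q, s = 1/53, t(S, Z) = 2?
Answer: -1245553/2208193 ≈ -0.56406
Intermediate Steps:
s = 1/53 ≈ 0.018868
Y = -1490 (Y = 12721 - 14211 = -1490)
h(q) = 107/53 + q (h(q) = (1/53 + 2) + q = 107/53 + q)
(Y - 22011)/(h(-47) + 41709) = (-1490 - 22011)/((107/53 - 47) + 41709) = -23501/(-2384/53 + 41709) = -23501/2208193/53 = -23501*53/2208193 = -1245553/2208193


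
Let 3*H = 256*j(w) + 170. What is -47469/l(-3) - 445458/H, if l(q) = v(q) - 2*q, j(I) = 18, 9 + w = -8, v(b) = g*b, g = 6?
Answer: 35128399/9556 ≈ 3676.1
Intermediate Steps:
v(b) = 6*b
w = -17 (w = -9 - 8 = -17)
l(q) = 4*q (l(q) = 6*q - 2*q = 4*q)
H = 4778/3 (H = (256*18 + 170)/3 = (4608 + 170)/3 = (⅓)*4778 = 4778/3 ≈ 1592.7)
-47469/l(-3) - 445458/H = -47469/(4*(-3)) - 445458/4778/3 = -47469/(-12) - 445458*3/4778 = -47469*(-1/12) - 668187/2389 = 15823/4 - 668187/2389 = 35128399/9556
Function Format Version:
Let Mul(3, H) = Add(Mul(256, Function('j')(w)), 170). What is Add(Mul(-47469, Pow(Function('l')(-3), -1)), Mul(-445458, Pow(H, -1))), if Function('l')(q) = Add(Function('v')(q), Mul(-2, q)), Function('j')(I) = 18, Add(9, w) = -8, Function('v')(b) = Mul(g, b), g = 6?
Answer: Rational(35128399, 9556) ≈ 3676.1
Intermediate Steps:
Function('v')(b) = Mul(6, b)
w = -17 (w = Add(-9, -8) = -17)
Function('l')(q) = Mul(4, q) (Function('l')(q) = Add(Mul(6, q), Mul(-2, q)) = Mul(4, q))
H = Rational(4778, 3) (H = Mul(Rational(1, 3), Add(Mul(256, 18), 170)) = Mul(Rational(1, 3), Add(4608, 170)) = Mul(Rational(1, 3), 4778) = Rational(4778, 3) ≈ 1592.7)
Add(Mul(-47469, Pow(Function('l')(-3), -1)), Mul(-445458, Pow(H, -1))) = Add(Mul(-47469, Pow(Mul(4, -3), -1)), Mul(-445458, Pow(Rational(4778, 3), -1))) = Add(Mul(-47469, Pow(-12, -1)), Mul(-445458, Rational(3, 4778))) = Add(Mul(-47469, Rational(-1, 12)), Rational(-668187, 2389)) = Add(Rational(15823, 4), Rational(-668187, 2389)) = Rational(35128399, 9556)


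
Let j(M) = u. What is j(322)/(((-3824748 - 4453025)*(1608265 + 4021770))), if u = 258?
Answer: -258/46604151712055 ≈ -5.5360e-12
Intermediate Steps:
j(M) = 258
j(322)/(((-3824748 - 4453025)*(1608265 + 4021770))) = 258/(((-3824748 - 4453025)*(1608265 + 4021770))) = 258/((-8277773*5630035)) = 258/(-46604151712055) = 258*(-1/46604151712055) = -258/46604151712055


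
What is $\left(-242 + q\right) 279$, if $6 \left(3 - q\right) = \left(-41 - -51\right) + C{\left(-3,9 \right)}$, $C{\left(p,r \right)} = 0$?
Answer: $-67146$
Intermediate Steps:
$q = \frac{4}{3}$ ($q = 3 - \frac{\left(-41 - -51\right) + 0}{6} = 3 - \frac{\left(-41 + 51\right) + 0}{6} = 3 - \frac{10 + 0}{6} = 3 - \frac{5}{3} = \frac{4}{3} \approx 1.3333$)
$\left(-242 + q\right) 279 = \left(-242 + \frac{4}{3}\right) 279 = \left(- \frac{722}{3}\right) 279 = -67146$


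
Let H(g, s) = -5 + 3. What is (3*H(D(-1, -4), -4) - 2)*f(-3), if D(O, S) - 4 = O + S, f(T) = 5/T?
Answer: 40/3 ≈ 13.333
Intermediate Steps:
D(O, S) = 4 + O + S (D(O, S) = 4 + (O + S) = 4 + O + S)
H(g, s) = -2
(3*H(D(-1, -4), -4) - 2)*f(-3) = (3*(-2) - 2)*(5/(-3)) = (-6 - 2)*(5*(-⅓)) = -8*(-5/3) = 40/3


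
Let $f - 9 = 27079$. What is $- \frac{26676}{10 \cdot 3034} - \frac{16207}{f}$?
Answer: $- \frac{303579967}{205462480} \approx -1.4775$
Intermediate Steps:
$f = 27088$ ($f = 9 + 27079 = 27088$)
$- \frac{26676}{10 \cdot 3034} - \frac{16207}{f} = - \frac{26676}{10 \cdot 3034} - \frac{16207}{27088} = - \frac{26676}{30340} - \frac{16207}{27088} = \left(-26676\right) \frac{1}{30340} - \frac{16207}{27088} = - \frac{6669}{7585} - \frac{16207}{27088} = - \frac{303579967}{205462480}$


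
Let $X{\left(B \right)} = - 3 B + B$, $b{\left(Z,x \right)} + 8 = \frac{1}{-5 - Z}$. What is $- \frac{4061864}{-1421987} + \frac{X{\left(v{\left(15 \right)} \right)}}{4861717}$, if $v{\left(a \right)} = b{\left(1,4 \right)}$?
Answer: $\frac{8463281351261}{2962842159291} \approx 2.8565$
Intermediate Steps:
$b{\left(Z,x \right)} = -8 + \frac{1}{-5 - Z}$
$v{\left(a \right)} = - \frac{49}{6}$ ($v{\left(a \right)} = \frac{-41 - 8}{5 + 1} = \frac{-41 - 8}{6} = \frac{1}{6} \left(-49\right) = - \frac{49}{6}$)
$X{\left(B \right)} = - 2 B$
$- \frac{4061864}{-1421987} + \frac{X{\left(v{\left(15 \right)} \right)}}{4861717} = - \frac{4061864}{-1421987} + \frac{\left(-2\right) \left(- \frac{49}{6}\right)}{4861717} = \left(-4061864\right) \left(- \frac{1}{1421987}\right) + \frac{49}{3} \cdot \frac{1}{4861717} = \frac{4061864}{1421987} + \frac{7}{2083593} = \frac{8463281351261}{2962842159291}$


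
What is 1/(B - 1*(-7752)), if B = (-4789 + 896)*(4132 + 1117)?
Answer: -1/20426605 ≈ -4.8956e-8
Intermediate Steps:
B = -20434357 (B = -3893*5249 = -20434357)
1/(B - 1*(-7752)) = 1/(-20434357 - 1*(-7752)) = 1/(-20434357 + 7752) = 1/(-20426605) = -1/20426605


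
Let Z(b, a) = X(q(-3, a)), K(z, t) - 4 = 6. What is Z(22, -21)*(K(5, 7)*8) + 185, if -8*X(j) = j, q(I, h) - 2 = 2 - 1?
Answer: 155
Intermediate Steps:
q(I, h) = 3 (q(I, h) = 2 + (2 - 1) = 2 + 1 = 3)
X(j) = -j/8
K(z, t) = 10 (K(z, t) = 4 + 6 = 10)
Z(b, a) = -3/8 (Z(b, a) = -1/8*3 = -3/8)
Z(22, -21)*(K(5, 7)*8) + 185 = -15*8/4 + 185 = -3/8*80 + 185 = -30 + 185 = 155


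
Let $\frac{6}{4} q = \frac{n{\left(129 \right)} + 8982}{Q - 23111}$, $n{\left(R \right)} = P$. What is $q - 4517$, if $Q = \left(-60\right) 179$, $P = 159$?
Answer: $- \frac{152911061}{33851} \approx -4517.2$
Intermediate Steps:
$n{\left(R \right)} = 159$
$Q = -10740$
$q = - \frac{6094}{33851}$ ($q = \frac{2 \frac{159 + 8982}{-10740 - 23111}}{3} = \frac{2 \frac{9141}{-33851}}{3} = \frac{2 \cdot 9141 \left(- \frac{1}{33851}\right)}{3} = \frac{2}{3} \left(- \frac{9141}{33851}\right) = - \frac{6094}{33851} \approx -0.18002$)
$q - 4517 = - \frac{6094}{33851} - 4517 = - \frac{152911061}{33851}$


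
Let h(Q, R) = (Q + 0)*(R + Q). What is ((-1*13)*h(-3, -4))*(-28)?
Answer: 7644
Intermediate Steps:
h(Q, R) = Q*(Q + R)
((-1*13)*h(-3, -4))*(-28) = ((-1*13)*(-3*(-3 - 4)))*(-28) = -(-39)*(-7)*(-28) = -13*21*(-28) = -273*(-28) = 7644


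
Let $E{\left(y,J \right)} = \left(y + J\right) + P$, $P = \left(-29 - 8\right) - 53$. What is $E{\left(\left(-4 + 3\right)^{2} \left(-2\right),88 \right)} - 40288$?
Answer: $-40292$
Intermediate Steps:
$P = -90$ ($P = -37 - 53 = -90$)
$E{\left(y,J \right)} = -90 + J + y$ ($E{\left(y,J \right)} = \left(y + J\right) - 90 = \left(J + y\right) - 90 = -90 + J + y$)
$E{\left(\left(-4 + 3\right)^{2} \left(-2\right),88 \right)} - 40288 = \left(-90 + 88 + \left(-4 + 3\right)^{2} \left(-2\right)\right) - 40288 = \left(-90 + 88 + \left(-1\right)^{2} \left(-2\right)\right) - 40288 = \left(-90 + 88 + 1 \left(-2\right)\right) - 40288 = \left(-90 + 88 - 2\right) - 40288 = -4 - 40288 = -40292$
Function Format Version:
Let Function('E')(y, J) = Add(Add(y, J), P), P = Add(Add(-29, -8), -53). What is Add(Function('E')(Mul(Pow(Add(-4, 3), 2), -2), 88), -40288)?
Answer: -40292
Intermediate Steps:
P = -90 (P = Add(-37, -53) = -90)
Function('E')(y, J) = Add(-90, J, y) (Function('E')(y, J) = Add(Add(y, J), -90) = Add(Add(J, y), -90) = Add(-90, J, y))
Add(Function('E')(Mul(Pow(Add(-4, 3), 2), -2), 88), -40288) = Add(Add(-90, 88, Mul(Pow(Add(-4, 3), 2), -2)), -40288) = Add(Add(-90, 88, Mul(Pow(-1, 2), -2)), -40288) = Add(Add(-90, 88, Mul(1, -2)), -40288) = Add(Add(-90, 88, -2), -40288) = Add(-4, -40288) = -40292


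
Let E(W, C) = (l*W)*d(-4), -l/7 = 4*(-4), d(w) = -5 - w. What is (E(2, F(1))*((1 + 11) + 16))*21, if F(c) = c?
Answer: -131712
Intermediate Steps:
l = 112 (l = -28*(-4) = -7*(-16) = 112)
E(W, C) = -112*W (E(W, C) = (112*W)*(-5 - 1*(-4)) = (112*W)*(-5 + 4) = (112*W)*(-1) = -112*W)
(E(2, F(1))*((1 + 11) + 16))*21 = ((-112*2)*((1 + 11) + 16))*21 = -224*(12 + 16)*21 = -224*28*21 = -6272*21 = -131712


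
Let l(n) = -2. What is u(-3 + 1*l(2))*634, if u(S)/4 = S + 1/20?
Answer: -62766/5 ≈ -12553.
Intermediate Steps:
u(S) = 1/5 + 4*S (u(S) = 4*(S + 1/20) = 4*(1/20 + S) = 1/5 + 4*S)
u(-3 + 1*l(2))*634 = (1/5 + 4*(-3 + 1*(-2)))*634 = (1/5 + 4*(-3 - 2))*634 = (1/5 + 4*(-5))*634 = (1/5 - 20)*634 = -99/5*634 = -62766/5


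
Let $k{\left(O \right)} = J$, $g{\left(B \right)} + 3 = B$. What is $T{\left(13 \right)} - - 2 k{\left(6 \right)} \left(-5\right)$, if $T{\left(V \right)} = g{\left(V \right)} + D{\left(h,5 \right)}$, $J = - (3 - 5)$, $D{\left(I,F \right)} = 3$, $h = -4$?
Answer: $-7$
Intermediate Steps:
$g{\left(B \right)} = -3 + B$
$J = 2$ ($J = \left(-1\right) \left(-2\right) = 2$)
$k{\left(O \right)} = 2$
$T{\left(V \right)} = V$ ($T{\left(V \right)} = \left(-3 + V\right) + 3 = V$)
$T{\left(13 \right)} - - 2 k{\left(6 \right)} \left(-5\right) = 13 - \left(-2\right) 2 \left(-5\right) = 13 - \left(-4\right) \left(-5\right) = 13 - 20 = -7$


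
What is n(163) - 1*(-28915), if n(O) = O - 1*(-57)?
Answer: 29135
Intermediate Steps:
n(O) = 57 + O (n(O) = O + 57 = 57 + O)
n(163) - 1*(-28915) = (57 + 163) - 1*(-28915) = 220 + 28915 = 29135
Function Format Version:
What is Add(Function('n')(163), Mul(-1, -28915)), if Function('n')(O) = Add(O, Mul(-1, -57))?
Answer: 29135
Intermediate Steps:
Function('n')(O) = Add(57, O) (Function('n')(O) = Add(O, 57) = Add(57, O))
Add(Function('n')(163), Mul(-1, -28915)) = Add(Add(57, 163), Mul(-1, -28915)) = Add(220, 28915) = 29135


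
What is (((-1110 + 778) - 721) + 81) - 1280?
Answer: -2252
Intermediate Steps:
(((-1110 + 778) - 721) + 81) - 1280 = ((-332 - 721) + 81) - 1280 = (-1053 + 81) - 1280 = -972 - 1280 = -2252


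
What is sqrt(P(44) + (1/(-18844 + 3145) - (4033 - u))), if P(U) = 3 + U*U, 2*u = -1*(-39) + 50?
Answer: I*sqrt(2020467673794)/31398 ≈ 45.271*I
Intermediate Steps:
u = 89/2 (u = (-1*(-39) + 50)/2 = (39 + 50)/2 = (1/2)*89 = 89/2 ≈ 44.500)
P(U) = 3 + U**2
sqrt(P(44) + (1/(-18844 + 3145) - (4033 - u))) = sqrt((3 + 44**2) + (1/(-18844 + 3145) - (4033 - 1*89/2))) = sqrt((3 + 1936) + (1/(-15699) - (4033 - 89/2))) = sqrt(1939 + (-1/15699 - 1*7977/2)) = sqrt(1939 + (-1/15699 - 7977/2)) = sqrt(1939 - 125230925/31398) = sqrt(-64350203/31398) = I*sqrt(2020467673794)/31398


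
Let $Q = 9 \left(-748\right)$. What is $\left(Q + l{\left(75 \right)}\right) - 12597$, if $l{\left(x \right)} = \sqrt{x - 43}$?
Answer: $-19329 + 4 \sqrt{2} \approx -19323.0$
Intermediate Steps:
$l{\left(x \right)} = \sqrt{-43 + x}$
$Q = -6732$
$\left(Q + l{\left(75 \right)}\right) - 12597 = \left(-6732 + \sqrt{-43 + 75}\right) - 12597 = \left(-6732 + \sqrt{32}\right) - 12597 = \left(-6732 + 4 \sqrt{2}\right) - 12597 = -19329 + 4 \sqrt{2}$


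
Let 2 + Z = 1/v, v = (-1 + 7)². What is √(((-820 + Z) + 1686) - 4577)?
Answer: I*√133667/6 ≈ 60.934*I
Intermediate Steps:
v = 36 (v = 6² = 36)
Z = -71/36 (Z = -2 + 1/36 = -71/36 ≈ -1.9722)
√(((-820 + Z) + 1686) - 4577) = √(((-820 - 71/36) + 1686) - 4577) = √((-29591/36 + 1686) - 4577) = √(31105/36 - 4577) = √(-133667/36) = I*√133667/6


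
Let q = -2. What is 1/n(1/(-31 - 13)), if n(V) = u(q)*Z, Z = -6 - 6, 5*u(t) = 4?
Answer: -5/48 ≈ -0.10417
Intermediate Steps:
u(t) = ⅘ (u(t) = (⅕)*4 = ⅘)
Z = -12
n(V) = -48/5 (n(V) = (⅘)*(-12) = -48/5)
1/n(1/(-31 - 13)) = 1/(-48/5) = -5/48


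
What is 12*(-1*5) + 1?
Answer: -59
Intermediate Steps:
12*(-1*5) + 1 = 12*(-5) + 1 = -60 + 1 = -59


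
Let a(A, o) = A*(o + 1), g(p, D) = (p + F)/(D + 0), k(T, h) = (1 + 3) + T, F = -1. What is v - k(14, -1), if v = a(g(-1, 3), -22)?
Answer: -4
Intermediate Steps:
k(T, h) = 4 + T
g(p, D) = (-1 + p)/D (g(p, D) = (p - 1)/(D + 0) = (-1 + p)/D)
a(A, o) = A*(1 + o)
v = 14 (v = ((-1 - 1)/3)*(1 - 22) = ((⅓)*(-2))*(-21) = -⅔*(-21) = 14)
v - k(14, -1) = 14 - (4 + 14) = 14 - 1*18 = 14 - 18 = -4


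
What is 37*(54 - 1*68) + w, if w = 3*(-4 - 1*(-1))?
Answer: -527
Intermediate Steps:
w = -9 (w = 3*(-4 + 1) = 3*(-3) = -9)
37*(54 - 1*68) + w = 37*(54 - 1*68) - 9 = 37*(54 - 68) - 9 = 37*(-14) - 9 = -518 - 9 = -527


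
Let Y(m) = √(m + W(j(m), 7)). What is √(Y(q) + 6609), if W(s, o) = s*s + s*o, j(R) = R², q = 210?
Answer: √(6609 + √1945118910) ≈ 225.19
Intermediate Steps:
W(s, o) = s² + o*s
Y(m) = √(m + m²*(7 + m²))
√(Y(q) + 6609) = √(√(210*(1 + 210*(7 + 210²))) + 6609) = √(√(210*(1 + 210*(7 + 44100))) + 6609) = √(√(210*(1 + 210*44107)) + 6609) = √(√(210*(1 + 9262470)) + 6609) = √(√(210*9262471) + 6609) = √(√1945118910 + 6609) = √(6609 + √1945118910)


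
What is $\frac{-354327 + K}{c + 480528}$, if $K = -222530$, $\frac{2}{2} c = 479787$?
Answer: $- \frac{576857}{960315} \approx -0.6007$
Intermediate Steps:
$c = 479787$
$\frac{-354327 + K}{c + 480528} = \frac{-354327 - 222530}{479787 + 480528} = - \frac{576857}{960315}$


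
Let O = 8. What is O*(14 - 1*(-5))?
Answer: 152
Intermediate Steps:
O*(14 - 1*(-5)) = 8*(14 - 1*(-5)) = 8*(14 + 5) = 8*19 = 152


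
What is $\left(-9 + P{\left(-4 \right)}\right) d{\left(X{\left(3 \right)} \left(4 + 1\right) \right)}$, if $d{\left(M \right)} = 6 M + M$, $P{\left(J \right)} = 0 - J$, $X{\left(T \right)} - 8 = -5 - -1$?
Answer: $-700$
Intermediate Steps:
$X{\left(T \right)} = 4$ ($X{\left(T \right)} = 8 - 4 = 4$)
$P{\left(J \right)} = - J$
$d{\left(M \right)} = 7 M$
$\left(-9 + P{\left(-4 \right)}\right) d{\left(X{\left(3 \right)} \left(4 + 1\right) \right)} = \left(-9 - -4\right) 7 \cdot 4 \left(4 + 1\right) = \left(-9 + 4\right) 7 \cdot 4 \cdot 5 = - 5 \cdot 7 \cdot 20 = \left(-5\right) 140 = -700$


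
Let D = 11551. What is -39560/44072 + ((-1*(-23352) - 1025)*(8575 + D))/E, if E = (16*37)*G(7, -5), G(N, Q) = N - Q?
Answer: 1237725830269/19567968 ≈ 63253.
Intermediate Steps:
E = 7104 (E = (16*37)*(7 - 1*(-5)) = 592*(7 + 5) = 592*12 = 7104)
-39560/44072 + ((-1*(-23352) - 1025)*(8575 + D))/E = -39560/44072 + ((-1*(-23352) - 1025)*(8575 + 11551))/7104 = -39560*1/44072 + ((23352 - 1025)*20126)*(1/7104) = -4945/5509 + (22327*20126)*(1/7104) = -4945/5509 + 449353202*(1/7104) = -4945/5509 + 224676601/3552 = 1237725830269/19567968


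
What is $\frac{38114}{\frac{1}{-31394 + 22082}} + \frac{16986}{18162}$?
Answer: $- \frac{1074335475505}{3027} \approx -3.5492 \cdot 10^{8}$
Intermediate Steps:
$\frac{38114}{\frac{1}{-31394 + 22082}} + \frac{16986}{18162} = \frac{38114}{\frac{1}{-9312}} + 16986 \cdot \frac{1}{18162} = \frac{38114}{- \frac{1}{9312}} + \frac{2831}{3027} = 38114 \left(-9312\right) + \frac{2831}{3027} = -354917568 + \frac{2831}{3027} = - \frac{1074335475505}{3027}$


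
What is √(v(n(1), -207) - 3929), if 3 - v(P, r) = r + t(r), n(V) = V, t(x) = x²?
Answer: 2*I*√11642 ≈ 215.8*I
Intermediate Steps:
v(P, r) = 3 - r - r² (v(P, r) = 3 - (r + r²) = 3 + (-r - r²) = 3 - r - r²)
√(v(n(1), -207) - 3929) = √((3 - 1*(-207) - 1*(-207)²) - 3929) = √((3 + 207 - 1*42849) - 3929) = √((3 + 207 - 42849) - 3929) = √(-42639 - 3929) = √(-46568) = 2*I*√11642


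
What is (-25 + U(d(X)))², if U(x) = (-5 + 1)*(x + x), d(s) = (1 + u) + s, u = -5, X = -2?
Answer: 529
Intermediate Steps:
d(s) = -4 + s (d(s) = (1 - 5) + s = -4 + s)
U(x) = -8*x
(-25 + U(d(X)))² = (-25 - 8*(-4 - 2))² = (-25 - 8*(-6))² = (-25 + 48)² = 23² = 529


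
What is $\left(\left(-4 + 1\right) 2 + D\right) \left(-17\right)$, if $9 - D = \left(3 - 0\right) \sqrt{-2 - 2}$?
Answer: $-51 + 102 i \approx -51.0 + 102.0 i$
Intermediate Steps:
$D = 9 - 6 i$ ($D = 9 - \left(3 - 0\right) \sqrt{-2 - 2} = 9 - \left(3 + \left(-1 + 1\right)\right) \sqrt{-4} = 9 - \left(3 + 0\right) 2 i = 9 - 3 \cdot 2 i = 9 - 6 i \approx 9.0 - 6.0 i$)
$\left(\left(-4 + 1\right) 2 + D\right) \left(-17\right) = \left(\left(-4 + 1\right) 2 + \left(9 - 6 i\right)\right) \left(-17\right) = \left(\left(-3\right) 2 + \left(9 - 6 i\right)\right) \left(-17\right) = \left(-6 + \left(9 - 6 i\right)\right) \left(-17\right) = \left(3 - 6 i\right) \left(-17\right) = -51 + 102 i$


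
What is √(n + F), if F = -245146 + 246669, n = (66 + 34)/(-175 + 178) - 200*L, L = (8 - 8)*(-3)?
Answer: √14007/3 ≈ 39.450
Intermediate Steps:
L = 0 (L = 0*(-3) = 0)
n = 100/3 (n = (66 + 34)/(-175 + 178) - 200*0 = 100/3 + 0 = 100/3 ≈ 33.333)
F = 1523
√(n + F) = √(100/3 + 1523) = √(4669/3) = √14007/3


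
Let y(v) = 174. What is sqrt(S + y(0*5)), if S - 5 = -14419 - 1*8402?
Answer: I*sqrt(22642) ≈ 150.47*I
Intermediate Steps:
S = -22816 (S = 5 + (-14419 - 1*8402) = 5 + (-14419 - 8402) = 5 - 22821 = -22816)
sqrt(S + y(0*5)) = sqrt(-22816 + 174) = sqrt(-22642) = I*sqrt(22642)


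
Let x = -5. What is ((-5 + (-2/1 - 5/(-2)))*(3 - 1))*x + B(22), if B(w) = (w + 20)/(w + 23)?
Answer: 689/15 ≈ 45.933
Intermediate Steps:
B(w) = (20 + w)/(23 + w)
((-5 + (-2/1 - 5/(-2)))*(3 - 1))*x + B(22) = ((-5 + (-2/1 - 5/(-2)))*(3 - 1))*(-5) + (20 + 22)/(23 + 22) = ((-5 + (-2*1 - 5*(-½)))*2)*(-5) + 42/45 = ((-5 + (-2 + 5/2))*2)*(-5) + (1/45)*42 = ((-5 + ½)*2)*(-5) + 14/15 = -9/2*2*(-5) + 14/15 = -9*(-5) + 14/15 = 45 + 14/15 = 689/15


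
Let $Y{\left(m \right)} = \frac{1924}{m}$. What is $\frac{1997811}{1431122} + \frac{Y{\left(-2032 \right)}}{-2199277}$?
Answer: $\frac{1116010248977179}{799448159493676} \approx 1.396$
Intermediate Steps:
$\frac{1997811}{1431122} + \frac{Y{\left(-2032 \right)}}{-2199277} = \frac{1997811}{1431122} + \frac{1924 \frac{1}{-2032}}{-2199277} = 1997811 \cdot \frac{1}{1431122} + 1924 \left(- \frac{1}{2032}\right) \left(- \frac{1}{2199277}\right) = \frac{1997811}{1431122} - - \frac{481}{1117232716} = \frac{1997811}{1431122} + \frac{481}{1117232716} = \frac{1116010248977179}{799448159493676}$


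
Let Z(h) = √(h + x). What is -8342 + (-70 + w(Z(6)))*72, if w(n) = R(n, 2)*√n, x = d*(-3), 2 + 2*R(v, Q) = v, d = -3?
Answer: -13382 - 72*15^(¼) + 36*15^(¾) ≈ -13249.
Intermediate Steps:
R(v, Q) = -1 + v/2
x = 9 (x = -3*(-3) = 9)
Z(h) = √(9 + h) (Z(h) = √(h + 9) = √(9 + h))
w(n) = √n*(-1 + n/2) (w(n) = (-1 + n/2)*√n = √n*(-1 + n/2))
-8342 + (-70 + w(Z(6)))*72 = -8342 + (-70 + √(√(9 + 6))*(-2 + √(9 + 6))/2)*72 = -8342 + (-70 + √(√15)*(-2 + √15)/2)*72 = -8342 + (-70 + 15^(¼)*(-2 + √15)/2)*72 = -8342 + (-5040 + 36*15^(¼)*(-2 + √15)) = -13382 + 36*15^(¼)*(-2 + √15)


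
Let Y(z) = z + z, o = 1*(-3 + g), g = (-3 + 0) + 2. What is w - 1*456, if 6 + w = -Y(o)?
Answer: -454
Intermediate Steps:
g = -1 (g = -3 + 2 = -1)
o = -4 (o = 1*(-3 - 1) = 1*(-4) = -4)
Y(z) = 2*z
w = 2 (w = -6 - 2*(-4) = -6 - 1*(-8) = -6 + 8 = 2)
w - 1*456 = 2 - 1*456 = 2 - 456 = -454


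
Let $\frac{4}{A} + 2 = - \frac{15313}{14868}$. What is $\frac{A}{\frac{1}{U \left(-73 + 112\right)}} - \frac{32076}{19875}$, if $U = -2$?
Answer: $\frac{30250492092}{298449625} \approx 101.36$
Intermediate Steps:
$A = - \frac{59472}{45049}$ ($A = \frac{4}{-2 - \frac{15313}{14868}} = \frac{4}{- \frac{45049}{14868}} = 4 \left(- \frac{14868}{45049}\right) = - \frac{59472}{45049} \approx -1.3202$)
$\frac{A}{\frac{1}{U \left(-73 + 112\right)}} - \frac{32076}{19875} = - \frac{59472}{45049 \frac{1}{\left(-2\right) \left(-73 + 112\right)}} - \frac{32076}{19875} = - \frac{59472}{45049 \frac{1}{\left(-2\right) 39}} - \frac{10692}{6625} = - \frac{59472}{45049 \frac{1}{-78}} - \frac{10692}{6625} = - \frac{59472}{45049 \left(- \frac{1}{78}\right)} - \frac{10692}{6625} = \left(- \frac{59472}{45049}\right) \left(-78\right) - \frac{10692}{6625} = \frac{4638816}{45049} - \frac{10692}{6625} = \frac{30250492092}{298449625}$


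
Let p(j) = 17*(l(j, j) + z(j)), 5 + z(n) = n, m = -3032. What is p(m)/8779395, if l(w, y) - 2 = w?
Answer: -6067/516435 ≈ -0.011748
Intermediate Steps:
l(w, y) = 2 + w
z(n) = -5 + n
p(j) = -51 + 34*j (p(j) = 17*((2 + j) + (-5 + j)) = 17*(-3 + 2*j) = -51 + 34*j)
p(m)/8779395 = (-51 + 34*(-3032))/8779395 = (-51 - 103088)*(1/8779395) = -103139*1/8779395 = -6067/516435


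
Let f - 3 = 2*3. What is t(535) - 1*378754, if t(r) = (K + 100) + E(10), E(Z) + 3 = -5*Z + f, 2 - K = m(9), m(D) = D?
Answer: -378705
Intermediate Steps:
f = 9 (f = 3 + 2*3 = 3 + 6 = 9)
K = -7 (K = 2 - 1*9 = 2 - 9 = -7)
E(Z) = 6 - 5*Z (E(Z) = -3 + (-5*Z + 9) = -3 + (9 - 5*Z) = 6 - 5*Z)
t(r) = 49 (t(r) = (-7 + 100) + (6 - 5*10) = 93 + (6 - 50) = 93 - 44 = 49)
t(535) - 1*378754 = 49 - 1*378754 = 49 - 378754 = -378705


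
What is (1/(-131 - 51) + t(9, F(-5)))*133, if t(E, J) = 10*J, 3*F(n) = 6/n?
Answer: -13851/26 ≈ -532.73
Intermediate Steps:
F(n) = 2/n (F(n) = (6/n)/3 = 2/n)
(1/(-131 - 51) + t(9, F(-5)))*133 = (1/(-131 - 51) + 10*(2/(-5)))*133 = (1/(-182) + 10*(2*(-⅕)))*133 = (-1/182 + 10*(-⅖))*133 = (-1/182 - 4)*133 = -729/182*133 = -13851/26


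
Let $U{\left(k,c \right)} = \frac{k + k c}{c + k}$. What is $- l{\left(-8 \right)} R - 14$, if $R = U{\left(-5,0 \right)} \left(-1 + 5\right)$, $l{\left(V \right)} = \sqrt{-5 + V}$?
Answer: $-14 - 4 i \sqrt{13} \approx -14.0 - 14.422 i$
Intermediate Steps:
$U{\left(k,c \right)} = \frac{k + c k}{c + k}$
$R = 4$ ($R = - \frac{5 \left(1 + 0\right)}{0 - 5} \left(-1 + 5\right) = \left(-5\right) \frac{1}{-5} \cdot 1 \cdot 4 = \left(-5\right) \left(- \frac{1}{5}\right) 1 \cdot 4 = 1 \cdot 4 = 4$)
$- l{\left(-8 \right)} R - 14 = - \sqrt{-5 - 8} \cdot 4 - 14 = - \sqrt{-13} \cdot 4 - 14 = - i \sqrt{13} \cdot 4 - 14 = - 4 i \sqrt{13} - 14 = -14 - 4 i \sqrt{13}$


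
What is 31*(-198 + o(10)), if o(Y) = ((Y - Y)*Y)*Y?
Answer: -6138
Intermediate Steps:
o(Y) = 0 (o(Y) = (0*Y)*Y = 0*Y = 0)
31*(-198 + o(10)) = 31*(-198 + 0) = 31*(-198) = -6138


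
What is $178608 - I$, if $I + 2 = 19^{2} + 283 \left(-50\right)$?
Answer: $192399$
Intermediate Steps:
$I = -13791$ ($I = -2 + \left(19^{2} + 283 \left(-50\right)\right) = -2 + \left(361 - 14150\right) = -2 - 13789 = -13791$)
$178608 - I = 178608 - -13791 = 178608 + 13791 = 192399$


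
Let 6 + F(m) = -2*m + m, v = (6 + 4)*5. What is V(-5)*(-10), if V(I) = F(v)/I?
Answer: -112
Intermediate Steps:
v = 50 (v = 10*5 = 50)
F(m) = -6 - m (F(m) = -6 + (-2*m + m) = -6 - m)
V(I) = -56/I (V(I) = (-6 - 1*50)/I = (-6 - 50)/I = -56/I)
V(-5)*(-10) = -56/(-5)*(-10) = -56*(-⅕)*(-10) = (56/5)*(-10) = -112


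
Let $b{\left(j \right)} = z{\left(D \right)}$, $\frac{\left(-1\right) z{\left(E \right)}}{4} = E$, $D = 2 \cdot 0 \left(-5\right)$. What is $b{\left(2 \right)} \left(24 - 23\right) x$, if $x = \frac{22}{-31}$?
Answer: $0$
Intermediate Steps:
$D = 0$ ($D = 0 \left(-5\right) = 0$)
$x = - \frac{22}{31}$ ($x = 22 \left(- \frac{1}{31}\right) = - \frac{22}{31} \approx -0.70968$)
$z{\left(E \right)} = - 4 E$
$b{\left(j \right)} = 0$ ($b{\left(j \right)} = \left(-4\right) 0 = 0$)
$b{\left(2 \right)} \left(24 - 23\right) x = 0 \left(24 - 23\right) \left(- \frac{22}{31}\right) = 0 \cdot 1 \left(- \frac{22}{31}\right) = 0 \left(- \frac{22}{31}\right) = 0$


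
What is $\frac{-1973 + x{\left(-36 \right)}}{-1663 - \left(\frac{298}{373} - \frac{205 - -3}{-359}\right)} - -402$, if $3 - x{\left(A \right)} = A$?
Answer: $\frac{89853482752}{222871907} \approx 403.16$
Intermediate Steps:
$x{\left(A \right)} = 3 - A$
$\frac{-1973 + x{\left(-36 \right)}}{-1663 - \left(\frac{298}{373} - \frac{205 - -3}{-359}\right)} - -402 = \frac{-1973 + \left(3 - -36\right)}{-1663 - \left(\frac{298}{373} - \frac{205 - -3}{-359}\right)} - -402 = \frac{-1973 + \left(3 + 36\right)}{-1663 - \left(\frac{298}{373} - \left(205 + 3\right) \left(- \frac{1}{359}\right)\right)} + 402 = \frac{-1973 + 39}{-1663 + \left(- \frac{298}{373} + 208 \left(- \frac{1}{359}\right)\right)} + 402 = - \frac{1934}{-1663 - \frac{184566}{133907}} + 402 = - \frac{1934}{- \frac{222871907}{133907}} + 402 = \left(-1934\right) \left(- \frac{133907}{222871907}\right) + 402 = \frac{258976138}{222871907} + 402 = \frac{89853482752}{222871907}$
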